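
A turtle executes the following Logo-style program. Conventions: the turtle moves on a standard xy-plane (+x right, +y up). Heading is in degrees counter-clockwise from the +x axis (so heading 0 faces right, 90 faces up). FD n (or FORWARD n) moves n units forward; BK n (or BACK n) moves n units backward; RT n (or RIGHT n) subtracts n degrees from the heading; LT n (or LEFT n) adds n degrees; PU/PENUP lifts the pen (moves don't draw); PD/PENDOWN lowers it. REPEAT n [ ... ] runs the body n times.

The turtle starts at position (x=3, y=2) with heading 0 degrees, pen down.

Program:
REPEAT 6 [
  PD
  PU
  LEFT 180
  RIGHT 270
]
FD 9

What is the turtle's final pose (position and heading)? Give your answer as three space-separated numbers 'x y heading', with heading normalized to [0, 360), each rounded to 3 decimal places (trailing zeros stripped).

Executing turtle program step by step:
Start: pos=(3,2), heading=0, pen down
REPEAT 6 [
  -- iteration 1/6 --
  PD: pen down
  PU: pen up
  LT 180: heading 0 -> 180
  RT 270: heading 180 -> 270
  -- iteration 2/6 --
  PD: pen down
  PU: pen up
  LT 180: heading 270 -> 90
  RT 270: heading 90 -> 180
  -- iteration 3/6 --
  PD: pen down
  PU: pen up
  LT 180: heading 180 -> 0
  RT 270: heading 0 -> 90
  -- iteration 4/6 --
  PD: pen down
  PU: pen up
  LT 180: heading 90 -> 270
  RT 270: heading 270 -> 0
  -- iteration 5/6 --
  PD: pen down
  PU: pen up
  LT 180: heading 0 -> 180
  RT 270: heading 180 -> 270
  -- iteration 6/6 --
  PD: pen down
  PU: pen up
  LT 180: heading 270 -> 90
  RT 270: heading 90 -> 180
]
FD 9: (3,2) -> (-6,2) [heading=180, move]
Final: pos=(-6,2), heading=180, 0 segment(s) drawn

Answer: -6 2 180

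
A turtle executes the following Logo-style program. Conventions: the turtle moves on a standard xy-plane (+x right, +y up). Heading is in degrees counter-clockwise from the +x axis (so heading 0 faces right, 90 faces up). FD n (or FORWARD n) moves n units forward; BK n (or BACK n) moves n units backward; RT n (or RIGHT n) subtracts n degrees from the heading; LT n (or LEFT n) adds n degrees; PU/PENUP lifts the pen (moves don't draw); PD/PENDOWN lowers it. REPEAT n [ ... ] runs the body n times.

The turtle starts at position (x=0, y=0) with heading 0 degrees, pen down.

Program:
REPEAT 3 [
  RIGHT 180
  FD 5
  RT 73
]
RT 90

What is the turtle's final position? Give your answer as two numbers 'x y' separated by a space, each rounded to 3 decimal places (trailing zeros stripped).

Answer: 0.607 -1.986

Derivation:
Executing turtle program step by step:
Start: pos=(0,0), heading=0, pen down
REPEAT 3 [
  -- iteration 1/3 --
  RT 180: heading 0 -> 180
  FD 5: (0,0) -> (-5,0) [heading=180, draw]
  RT 73: heading 180 -> 107
  -- iteration 2/3 --
  RT 180: heading 107 -> 287
  FD 5: (-5,0) -> (-3.538,-4.782) [heading=287, draw]
  RT 73: heading 287 -> 214
  -- iteration 3/3 --
  RT 180: heading 214 -> 34
  FD 5: (-3.538,-4.782) -> (0.607,-1.986) [heading=34, draw]
  RT 73: heading 34 -> 321
]
RT 90: heading 321 -> 231
Final: pos=(0.607,-1.986), heading=231, 3 segment(s) drawn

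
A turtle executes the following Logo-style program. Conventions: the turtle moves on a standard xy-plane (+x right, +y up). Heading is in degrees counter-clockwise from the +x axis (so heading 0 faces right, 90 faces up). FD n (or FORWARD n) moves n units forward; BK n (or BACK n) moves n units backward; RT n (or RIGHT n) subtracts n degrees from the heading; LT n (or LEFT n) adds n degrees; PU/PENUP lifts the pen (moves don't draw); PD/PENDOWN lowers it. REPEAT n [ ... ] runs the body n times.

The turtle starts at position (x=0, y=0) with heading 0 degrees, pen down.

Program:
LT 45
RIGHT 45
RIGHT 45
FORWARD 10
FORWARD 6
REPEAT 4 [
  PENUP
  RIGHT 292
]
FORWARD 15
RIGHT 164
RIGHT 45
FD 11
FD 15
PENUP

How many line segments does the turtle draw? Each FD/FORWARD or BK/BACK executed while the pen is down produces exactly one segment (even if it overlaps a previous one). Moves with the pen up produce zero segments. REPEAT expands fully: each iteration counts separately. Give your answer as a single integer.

Answer: 2

Derivation:
Executing turtle program step by step:
Start: pos=(0,0), heading=0, pen down
LT 45: heading 0 -> 45
RT 45: heading 45 -> 0
RT 45: heading 0 -> 315
FD 10: (0,0) -> (7.071,-7.071) [heading=315, draw]
FD 6: (7.071,-7.071) -> (11.314,-11.314) [heading=315, draw]
REPEAT 4 [
  -- iteration 1/4 --
  PU: pen up
  RT 292: heading 315 -> 23
  -- iteration 2/4 --
  PU: pen up
  RT 292: heading 23 -> 91
  -- iteration 3/4 --
  PU: pen up
  RT 292: heading 91 -> 159
  -- iteration 4/4 --
  PU: pen up
  RT 292: heading 159 -> 227
]
FD 15: (11.314,-11.314) -> (1.084,-22.284) [heading=227, move]
RT 164: heading 227 -> 63
RT 45: heading 63 -> 18
FD 11: (1.084,-22.284) -> (11.545,-18.885) [heading=18, move]
FD 15: (11.545,-18.885) -> (25.811,-14.25) [heading=18, move]
PU: pen up
Final: pos=(25.811,-14.25), heading=18, 2 segment(s) drawn
Segments drawn: 2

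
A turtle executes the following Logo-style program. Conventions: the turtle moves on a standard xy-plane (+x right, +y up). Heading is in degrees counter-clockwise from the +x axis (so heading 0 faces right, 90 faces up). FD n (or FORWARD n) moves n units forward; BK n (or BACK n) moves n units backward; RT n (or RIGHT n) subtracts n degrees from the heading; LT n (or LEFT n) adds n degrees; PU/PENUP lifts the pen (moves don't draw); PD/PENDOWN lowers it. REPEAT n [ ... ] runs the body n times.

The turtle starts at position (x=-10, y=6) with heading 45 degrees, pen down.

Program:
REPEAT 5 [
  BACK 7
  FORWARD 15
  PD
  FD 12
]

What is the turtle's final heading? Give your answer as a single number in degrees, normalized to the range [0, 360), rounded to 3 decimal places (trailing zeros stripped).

Answer: 45

Derivation:
Executing turtle program step by step:
Start: pos=(-10,6), heading=45, pen down
REPEAT 5 [
  -- iteration 1/5 --
  BK 7: (-10,6) -> (-14.95,1.05) [heading=45, draw]
  FD 15: (-14.95,1.05) -> (-4.343,11.657) [heading=45, draw]
  PD: pen down
  FD 12: (-4.343,11.657) -> (4.142,20.142) [heading=45, draw]
  -- iteration 2/5 --
  BK 7: (4.142,20.142) -> (-0.808,15.192) [heading=45, draw]
  FD 15: (-0.808,15.192) -> (9.799,25.799) [heading=45, draw]
  PD: pen down
  FD 12: (9.799,25.799) -> (18.284,34.284) [heading=45, draw]
  -- iteration 3/5 --
  BK 7: (18.284,34.284) -> (13.335,29.335) [heading=45, draw]
  FD 15: (13.335,29.335) -> (23.941,39.941) [heading=45, draw]
  PD: pen down
  FD 12: (23.941,39.941) -> (32.426,48.426) [heading=45, draw]
  -- iteration 4/5 --
  BK 7: (32.426,48.426) -> (27.477,43.477) [heading=45, draw]
  FD 15: (27.477,43.477) -> (38.083,54.083) [heading=45, draw]
  PD: pen down
  FD 12: (38.083,54.083) -> (46.569,62.569) [heading=45, draw]
  -- iteration 5/5 --
  BK 7: (46.569,62.569) -> (41.619,57.619) [heading=45, draw]
  FD 15: (41.619,57.619) -> (52.225,68.225) [heading=45, draw]
  PD: pen down
  FD 12: (52.225,68.225) -> (60.711,76.711) [heading=45, draw]
]
Final: pos=(60.711,76.711), heading=45, 15 segment(s) drawn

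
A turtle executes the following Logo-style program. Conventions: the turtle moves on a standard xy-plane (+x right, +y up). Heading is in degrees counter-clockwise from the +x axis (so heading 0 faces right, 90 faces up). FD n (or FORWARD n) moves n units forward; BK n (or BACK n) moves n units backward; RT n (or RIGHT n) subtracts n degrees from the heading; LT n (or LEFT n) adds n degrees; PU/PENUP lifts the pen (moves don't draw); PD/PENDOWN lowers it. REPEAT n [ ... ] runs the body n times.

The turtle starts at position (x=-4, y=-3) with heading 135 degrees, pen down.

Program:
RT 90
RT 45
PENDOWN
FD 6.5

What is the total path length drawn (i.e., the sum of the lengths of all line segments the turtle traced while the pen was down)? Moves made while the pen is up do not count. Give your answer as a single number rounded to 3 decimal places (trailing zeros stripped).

Executing turtle program step by step:
Start: pos=(-4,-3), heading=135, pen down
RT 90: heading 135 -> 45
RT 45: heading 45 -> 0
PD: pen down
FD 6.5: (-4,-3) -> (2.5,-3) [heading=0, draw]
Final: pos=(2.5,-3), heading=0, 1 segment(s) drawn

Segment lengths:
  seg 1: (-4,-3) -> (2.5,-3), length = 6.5
Total = 6.5

Answer: 6.5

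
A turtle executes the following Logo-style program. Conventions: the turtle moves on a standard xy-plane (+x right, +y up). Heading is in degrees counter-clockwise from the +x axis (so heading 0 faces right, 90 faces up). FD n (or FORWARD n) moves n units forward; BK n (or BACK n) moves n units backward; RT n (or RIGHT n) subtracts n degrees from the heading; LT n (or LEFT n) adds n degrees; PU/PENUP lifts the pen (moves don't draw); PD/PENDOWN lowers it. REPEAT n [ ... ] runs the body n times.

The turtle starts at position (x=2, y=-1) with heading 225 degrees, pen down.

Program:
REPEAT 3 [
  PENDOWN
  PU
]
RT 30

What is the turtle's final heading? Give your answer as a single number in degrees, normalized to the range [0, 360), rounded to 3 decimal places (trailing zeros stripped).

Answer: 195

Derivation:
Executing turtle program step by step:
Start: pos=(2,-1), heading=225, pen down
REPEAT 3 [
  -- iteration 1/3 --
  PD: pen down
  PU: pen up
  -- iteration 2/3 --
  PD: pen down
  PU: pen up
  -- iteration 3/3 --
  PD: pen down
  PU: pen up
]
RT 30: heading 225 -> 195
Final: pos=(2,-1), heading=195, 0 segment(s) drawn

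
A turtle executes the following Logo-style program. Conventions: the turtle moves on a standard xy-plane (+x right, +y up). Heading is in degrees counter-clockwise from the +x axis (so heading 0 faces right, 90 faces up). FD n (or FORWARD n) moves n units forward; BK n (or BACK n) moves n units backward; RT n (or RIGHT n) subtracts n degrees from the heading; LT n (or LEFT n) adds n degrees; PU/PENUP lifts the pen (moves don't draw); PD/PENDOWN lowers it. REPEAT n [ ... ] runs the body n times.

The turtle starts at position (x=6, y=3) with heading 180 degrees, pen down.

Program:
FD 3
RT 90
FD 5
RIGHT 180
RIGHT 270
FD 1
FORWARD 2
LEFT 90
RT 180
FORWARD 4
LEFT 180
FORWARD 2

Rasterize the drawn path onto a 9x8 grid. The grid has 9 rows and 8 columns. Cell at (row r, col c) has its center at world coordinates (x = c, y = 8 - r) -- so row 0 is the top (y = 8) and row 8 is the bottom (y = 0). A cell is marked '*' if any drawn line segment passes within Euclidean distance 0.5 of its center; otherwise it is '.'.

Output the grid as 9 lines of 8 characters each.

Answer: ...****.
...*..*.
...*..*.
...*..*.
...*..*.
...****.
........
........
........

Derivation:
Segment 0: (6,3) -> (3,3)
Segment 1: (3,3) -> (3,8)
Segment 2: (3,8) -> (4,8)
Segment 3: (4,8) -> (6,8)
Segment 4: (6,8) -> (6,4)
Segment 5: (6,4) -> (6,6)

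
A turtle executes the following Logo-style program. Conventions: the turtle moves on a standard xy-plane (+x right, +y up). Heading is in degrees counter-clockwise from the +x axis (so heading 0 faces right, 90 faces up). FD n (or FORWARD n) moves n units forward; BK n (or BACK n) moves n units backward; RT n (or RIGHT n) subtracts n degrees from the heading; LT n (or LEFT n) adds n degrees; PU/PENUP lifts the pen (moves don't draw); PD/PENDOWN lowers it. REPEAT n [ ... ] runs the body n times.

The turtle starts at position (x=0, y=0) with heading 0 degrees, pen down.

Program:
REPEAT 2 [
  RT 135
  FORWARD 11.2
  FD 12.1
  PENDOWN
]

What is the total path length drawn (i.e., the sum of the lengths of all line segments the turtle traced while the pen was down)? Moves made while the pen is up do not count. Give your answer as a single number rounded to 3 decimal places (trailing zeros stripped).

Executing turtle program step by step:
Start: pos=(0,0), heading=0, pen down
REPEAT 2 [
  -- iteration 1/2 --
  RT 135: heading 0 -> 225
  FD 11.2: (0,0) -> (-7.92,-7.92) [heading=225, draw]
  FD 12.1: (-7.92,-7.92) -> (-16.476,-16.476) [heading=225, draw]
  PD: pen down
  -- iteration 2/2 --
  RT 135: heading 225 -> 90
  FD 11.2: (-16.476,-16.476) -> (-16.476,-5.276) [heading=90, draw]
  FD 12.1: (-16.476,-5.276) -> (-16.476,6.824) [heading=90, draw]
  PD: pen down
]
Final: pos=(-16.476,6.824), heading=90, 4 segment(s) drawn

Segment lengths:
  seg 1: (0,0) -> (-7.92,-7.92), length = 11.2
  seg 2: (-7.92,-7.92) -> (-16.476,-16.476), length = 12.1
  seg 3: (-16.476,-16.476) -> (-16.476,-5.276), length = 11.2
  seg 4: (-16.476,-5.276) -> (-16.476,6.824), length = 12.1
Total = 46.6

Answer: 46.6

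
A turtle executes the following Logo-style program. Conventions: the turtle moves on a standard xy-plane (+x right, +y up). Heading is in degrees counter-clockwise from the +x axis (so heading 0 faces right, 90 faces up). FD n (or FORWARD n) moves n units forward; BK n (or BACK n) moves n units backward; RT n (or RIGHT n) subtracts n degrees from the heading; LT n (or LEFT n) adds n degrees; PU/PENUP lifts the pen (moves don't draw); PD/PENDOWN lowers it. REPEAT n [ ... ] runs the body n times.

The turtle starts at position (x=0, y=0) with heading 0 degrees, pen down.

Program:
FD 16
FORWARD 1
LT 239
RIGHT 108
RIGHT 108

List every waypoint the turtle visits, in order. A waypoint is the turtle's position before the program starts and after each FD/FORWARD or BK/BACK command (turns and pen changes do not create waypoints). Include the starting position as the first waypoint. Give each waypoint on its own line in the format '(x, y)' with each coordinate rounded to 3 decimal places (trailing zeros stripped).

Executing turtle program step by step:
Start: pos=(0,0), heading=0, pen down
FD 16: (0,0) -> (16,0) [heading=0, draw]
FD 1: (16,0) -> (17,0) [heading=0, draw]
LT 239: heading 0 -> 239
RT 108: heading 239 -> 131
RT 108: heading 131 -> 23
Final: pos=(17,0), heading=23, 2 segment(s) drawn
Waypoints (3 total):
(0, 0)
(16, 0)
(17, 0)

Answer: (0, 0)
(16, 0)
(17, 0)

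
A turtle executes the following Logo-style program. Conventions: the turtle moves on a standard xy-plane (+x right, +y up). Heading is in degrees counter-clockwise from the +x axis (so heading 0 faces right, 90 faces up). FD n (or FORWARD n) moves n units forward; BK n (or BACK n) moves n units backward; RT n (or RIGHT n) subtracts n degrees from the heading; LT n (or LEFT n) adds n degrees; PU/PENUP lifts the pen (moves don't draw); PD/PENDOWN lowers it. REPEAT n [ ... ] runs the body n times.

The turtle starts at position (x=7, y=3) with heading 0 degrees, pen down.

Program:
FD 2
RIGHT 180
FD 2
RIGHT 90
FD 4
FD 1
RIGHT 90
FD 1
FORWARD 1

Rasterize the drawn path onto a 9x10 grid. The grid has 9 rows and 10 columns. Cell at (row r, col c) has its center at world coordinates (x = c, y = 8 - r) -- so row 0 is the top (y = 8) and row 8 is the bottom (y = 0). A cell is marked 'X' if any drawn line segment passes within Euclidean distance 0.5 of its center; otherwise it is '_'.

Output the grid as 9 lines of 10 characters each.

Segment 0: (7,3) -> (9,3)
Segment 1: (9,3) -> (7,3)
Segment 2: (7,3) -> (7,7)
Segment 3: (7,7) -> (7,8)
Segment 4: (7,8) -> (8,8)
Segment 5: (8,8) -> (9,8)

Answer: _______XXX
_______X__
_______X__
_______X__
_______X__
_______XXX
__________
__________
__________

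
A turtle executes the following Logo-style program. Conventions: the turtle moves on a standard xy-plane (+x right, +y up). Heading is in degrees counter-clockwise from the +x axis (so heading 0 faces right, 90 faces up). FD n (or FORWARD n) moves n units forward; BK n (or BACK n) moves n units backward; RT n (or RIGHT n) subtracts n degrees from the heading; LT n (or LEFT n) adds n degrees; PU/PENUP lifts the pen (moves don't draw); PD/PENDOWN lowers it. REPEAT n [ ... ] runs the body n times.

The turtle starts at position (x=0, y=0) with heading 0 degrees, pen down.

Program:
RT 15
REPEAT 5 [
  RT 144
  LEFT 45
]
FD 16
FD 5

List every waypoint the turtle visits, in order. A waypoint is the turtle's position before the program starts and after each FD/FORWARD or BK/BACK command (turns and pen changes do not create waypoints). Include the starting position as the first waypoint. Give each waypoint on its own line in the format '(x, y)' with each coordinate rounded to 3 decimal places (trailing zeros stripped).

Answer: (0, 0)
(-13.856, -8)
(-18.187, -10.5)

Derivation:
Executing turtle program step by step:
Start: pos=(0,0), heading=0, pen down
RT 15: heading 0 -> 345
REPEAT 5 [
  -- iteration 1/5 --
  RT 144: heading 345 -> 201
  LT 45: heading 201 -> 246
  -- iteration 2/5 --
  RT 144: heading 246 -> 102
  LT 45: heading 102 -> 147
  -- iteration 3/5 --
  RT 144: heading 147 -> 3
  LT 45: heading 3 -> 48
  -- iteration 4/5 --
  RT 144: heading 48 -> 264
  LT 45: heading 264 -> 309
  -- iteration 5/5 --
  RT 144: heading 309 -> 165
  LT 45: heading 165 -> 210
]
FD 16: (0,0) -> (-13.856,-8) [heading=210, draw]
FD 5: (-13.856,-8) -> (-18.187,-10.5) [heading=210, draw]
Final: pos=(-18.187,-10.5), heading=210, 2 segment(s) drawn
Waypoints (3 total):
(0, 0)
(-13.856, -8)
(-18.187, -10.5)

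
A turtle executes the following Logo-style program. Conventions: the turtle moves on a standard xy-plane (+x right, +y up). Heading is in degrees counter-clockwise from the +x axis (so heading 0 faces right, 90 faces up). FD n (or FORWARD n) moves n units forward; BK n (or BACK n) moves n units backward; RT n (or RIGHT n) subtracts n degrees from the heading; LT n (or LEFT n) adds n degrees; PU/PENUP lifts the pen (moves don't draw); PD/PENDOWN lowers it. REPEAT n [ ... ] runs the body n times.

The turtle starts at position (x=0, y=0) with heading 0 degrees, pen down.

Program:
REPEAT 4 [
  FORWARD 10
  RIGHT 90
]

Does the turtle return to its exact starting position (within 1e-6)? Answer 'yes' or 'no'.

Executing turtle program step by step:
Start: pos=(0,0), heading=0, pen down
REPEAT 4 [
  -- iteration 1/4 --
  FD 10: (0,0) -> (10,0) [heading=0, draw]
  RT 90: heading 0 -> 270
  -- iteration 2/4 --
  FD 10: (10,0) -> (10,-10) [heading=270, draw]
  RT 90: heading 270 -> 180
  -- iteration 3/4 --
  FD 10: (10,-10) -> (0,-10) [heading=180, draw]
  RT 90: heading 180 -> 90
  -- iteration 4/4 --
  FD 10: (0,-10) -> (0,0) [heading=90, draw]
  RT 90: heading 90 -> 0
]
Final: pos=(0,0), heading=0, 4 segment(s) drawn

Start position: (0, 0)
Final position: (0, 0)
Distance = 0; < 1e-6 -> CLOSED

Answer: yes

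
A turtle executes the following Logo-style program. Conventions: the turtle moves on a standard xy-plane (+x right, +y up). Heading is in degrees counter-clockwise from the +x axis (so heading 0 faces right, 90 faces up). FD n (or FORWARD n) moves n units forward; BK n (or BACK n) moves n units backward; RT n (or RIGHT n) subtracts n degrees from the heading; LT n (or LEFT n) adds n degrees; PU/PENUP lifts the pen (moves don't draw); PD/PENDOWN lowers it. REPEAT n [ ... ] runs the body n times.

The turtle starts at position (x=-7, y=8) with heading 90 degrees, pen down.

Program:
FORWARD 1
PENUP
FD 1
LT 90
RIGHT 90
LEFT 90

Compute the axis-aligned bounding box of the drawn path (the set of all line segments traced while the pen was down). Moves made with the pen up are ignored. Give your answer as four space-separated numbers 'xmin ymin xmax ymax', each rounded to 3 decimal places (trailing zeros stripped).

Executing turtle program step by step:
Start: pos=(-7,8), heading=90, pen down
FD 1: (-7,8) -> (-7,9) [heading=90, draw]
PU: pen up
FD 1: (-7,9) -> (-7,10) [heading=90, move]
LT 90: heading 90 -> 180
RT 90: heading 180 -> 90
LT 90: heading 90 -> 180
Final: pos=(-7,10), heading=180, 1 segment(s) drawn

Segment endpoints: x in {-7}, y in {8, 9}
xmin=-7, ymin=8, xmax=-7, ymax=9

Answer: -7 8 -7 9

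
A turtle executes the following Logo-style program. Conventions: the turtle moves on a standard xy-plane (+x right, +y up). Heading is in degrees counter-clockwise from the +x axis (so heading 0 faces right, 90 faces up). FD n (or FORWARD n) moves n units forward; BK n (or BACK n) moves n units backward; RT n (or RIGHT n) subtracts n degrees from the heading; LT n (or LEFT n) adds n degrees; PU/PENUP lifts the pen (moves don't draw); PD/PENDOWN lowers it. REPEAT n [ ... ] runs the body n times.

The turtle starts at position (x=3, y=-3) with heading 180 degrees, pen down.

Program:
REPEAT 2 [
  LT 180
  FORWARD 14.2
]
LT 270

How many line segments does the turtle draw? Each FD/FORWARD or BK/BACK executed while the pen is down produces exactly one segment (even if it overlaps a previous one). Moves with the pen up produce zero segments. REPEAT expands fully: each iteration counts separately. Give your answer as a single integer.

Answer: 2

Derivation:
Executing turtle program step by step:
Start: pos=(3,-3), heading=180, pen down
REPEAT 2 [
  -- iteration 1/2 --
  LT 180: heading 180 -> 0
  FD 14.2: (3,-3) -> (17.2,-3) [heading=0, draw]
  -- iteration 2/2 --
  LT 180: heading 0 -> 180
  FD 14.2: (17.2,-3) -> (3,-3) [heading=180, draw]
]
LT 270: heading 180 -> 90
Final: pos=(3,-3), heading=90, 2 segment(s) drawn
Segments drawn: 2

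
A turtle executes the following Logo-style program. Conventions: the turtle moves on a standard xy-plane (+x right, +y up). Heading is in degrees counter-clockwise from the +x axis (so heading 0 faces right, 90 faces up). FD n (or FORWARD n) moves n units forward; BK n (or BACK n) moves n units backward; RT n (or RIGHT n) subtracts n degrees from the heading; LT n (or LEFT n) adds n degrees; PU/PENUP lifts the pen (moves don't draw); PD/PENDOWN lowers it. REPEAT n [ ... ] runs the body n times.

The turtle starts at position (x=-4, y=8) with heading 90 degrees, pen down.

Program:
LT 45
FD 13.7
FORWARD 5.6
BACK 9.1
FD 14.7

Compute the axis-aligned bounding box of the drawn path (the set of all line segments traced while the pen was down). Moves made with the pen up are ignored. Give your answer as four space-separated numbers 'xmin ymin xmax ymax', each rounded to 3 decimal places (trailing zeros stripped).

Executing turtle program step by step:
Start: pos=(-4,8), heading=90, pen down
LT 45: heading 90 -> 135
FD 13.7: (-4,8) -> (-13.687,17.687) [heading=135, draw]
FD 5.6: (-13.687,17.687) -> (-17.647,21.647) [heading=135, draw]
BK 9.1: (-17.647,21.647) -> (-11.212,15.212) [heading=135, draw]
FD 14.7: (-11.212,15.212) -> (-21.607,25.607) [heading=135, draw]
Final: pos=(-21.607,25.607), heading=135, 4 segment(s) drawn

Segment endpoints: x in {-21.607, -17.647, -13.687, -11.212, -4}, y in {8, 15.212, 17.687, 21.647, 25.607}
xmin=-21.607, ymin=8, xmax=-4, ymax=25.607

Answer: -21.607 8 -4 25.607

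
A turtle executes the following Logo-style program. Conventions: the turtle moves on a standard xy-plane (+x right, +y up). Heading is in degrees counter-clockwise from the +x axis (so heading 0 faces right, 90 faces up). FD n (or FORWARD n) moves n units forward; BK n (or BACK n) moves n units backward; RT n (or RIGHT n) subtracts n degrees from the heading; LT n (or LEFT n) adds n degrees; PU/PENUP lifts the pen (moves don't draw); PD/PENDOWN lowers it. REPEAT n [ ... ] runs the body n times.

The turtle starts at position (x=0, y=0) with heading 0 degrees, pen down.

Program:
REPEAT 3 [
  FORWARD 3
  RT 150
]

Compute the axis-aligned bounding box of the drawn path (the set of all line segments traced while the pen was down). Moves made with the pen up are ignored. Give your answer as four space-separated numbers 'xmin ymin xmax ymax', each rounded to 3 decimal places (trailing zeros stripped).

Executing turtle program step by step:
Start: pos=(0,0), heading=0, pen down
REPEAT 3 [
  -- iteration 1/3 --
  FD 3: (0,0) -> (3,0) [heading=0, draw]
  RT 150: heading 0 -> 210
  -- iteration 2/3 --
  FD 3: (3,0) -> (0.402,-1.5) [heading=210, draw]
  RT 150: heading 210 -> 60
  -- iteration 3/3 --
  FD 3: (0.402,-1.5) -> (1.902,1.098) [heading=60, draw]
  RT 150: heading 60 -> 270
]
Final: pos=(1.902,1.098), heading=270, 3 segment(s) drawn

Segment endpoints: x in {0, 0.402, 1.902, 3}, y in {-1.5, 0, 1.098}
xmin=0, ymin=-1.5, xmax=3, ymax=1.098

Answer: 0 -1.5 3 1.098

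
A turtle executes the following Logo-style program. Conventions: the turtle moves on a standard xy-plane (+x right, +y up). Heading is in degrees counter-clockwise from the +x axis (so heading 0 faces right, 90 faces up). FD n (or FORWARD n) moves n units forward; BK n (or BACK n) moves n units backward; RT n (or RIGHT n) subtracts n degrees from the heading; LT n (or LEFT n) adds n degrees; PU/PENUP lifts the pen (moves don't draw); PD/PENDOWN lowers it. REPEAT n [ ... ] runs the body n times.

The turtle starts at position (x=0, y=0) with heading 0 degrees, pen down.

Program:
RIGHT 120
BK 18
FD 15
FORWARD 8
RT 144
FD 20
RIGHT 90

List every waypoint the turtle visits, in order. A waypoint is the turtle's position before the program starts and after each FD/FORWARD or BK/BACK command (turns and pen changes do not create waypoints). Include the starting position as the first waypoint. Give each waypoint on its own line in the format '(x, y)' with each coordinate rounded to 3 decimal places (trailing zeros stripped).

Answer: (0, 0)
(9, 15.588)
(1.5, 2.598)
(-2.5, -4.33)
(-4.591, 15.56)

Derivation:
Executing turtle program step by step:
Start: pos=(0,0), heading=0, pen down
RT 120: heading 0 -> 240
BK 18: (0,0) -> (9,15.588) [heading=240, draw]
FD 15: (9,15.588) -> (1.5,2.598) [heading=240, draw]
FD 8: (1.5,2.598) -> (-2.5,-4.33) [heading=240, draw]
RT 144: heading 240 -> 96
FD 20: (-2.5,-4.33) -> (-4.591,15.56) [heading=96, draw]
RT 90: heading 96 -> 6
Final: pos=(-4.591,15.56), heading=6, 4 segment(s) drawn
Waypoints (5 total):
(0, 0)
(9, 15.588)
(1.5, 2.598)
(-2.5, -4.33)
(-4.591, 15.56)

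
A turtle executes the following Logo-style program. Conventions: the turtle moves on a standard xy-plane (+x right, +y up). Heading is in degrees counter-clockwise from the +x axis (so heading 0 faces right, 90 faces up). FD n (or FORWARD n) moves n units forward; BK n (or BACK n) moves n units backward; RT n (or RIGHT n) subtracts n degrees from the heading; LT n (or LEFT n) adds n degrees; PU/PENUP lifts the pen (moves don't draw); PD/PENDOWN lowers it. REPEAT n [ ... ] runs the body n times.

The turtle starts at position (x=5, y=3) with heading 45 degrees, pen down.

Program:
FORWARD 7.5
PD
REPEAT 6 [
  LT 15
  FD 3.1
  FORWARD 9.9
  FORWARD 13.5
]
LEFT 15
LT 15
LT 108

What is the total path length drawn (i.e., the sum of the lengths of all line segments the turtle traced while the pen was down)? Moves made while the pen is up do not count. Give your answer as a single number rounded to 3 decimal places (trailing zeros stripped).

Executing turtle program step by step:
Start: pos=(5,3), heading=45, pen down
FD 7.5: (5,3) -> (10.303,8.303) [heading=45, draw]
PD: pen down
REPEAT 6 [
  -- iteration 1/6 --
  LT 15: heading 45 -> 60
  FD 3.1: (10.303,8.303) -> (11.853,10.988) [heading=60, draw]
  FD 9.9: (11.853,10.988) -> (16.803,19.562) [heading=60, draw]
  FD 13.5: (16.803,19.562) -> (23.553,31.253) [heading=60, draw]
  -- iteration 2/6 --
  LT 15: heading 60 -> 75
  FD 3.1: (23.553,31.253) -> (24.356,34.247) [heading=75, draw]
  FD 9.9: (24.356,34.247) -> (26.918,43.81) [heading=75, draw]
  FD 13.5: (26.918,43.81) -> (30.412,56.85) [heading=75, draw]
  -- iteration 3/6 --
  LT 15: heading 75 -> 90
  FD 3.1: (30.412,56.85) -> (30.412,59.95) [heading=90, draw]
  FD 9.9: (30.412,59.95) -> (30.412,69.85) [heading=90, draw]
  FD 13.5: (30.412,69.85) -> (30.412,83.35) [heading=90, draw]
  -- iteration 4/6 --
  LT 15: heading 90 -> 105
  FD 3.1: (30.412,83.35) -> (29.61,86.344) [heading=105, draw]
  FD 9.9: (29.61,86.344) -> (27.047,95.907) [heading=105, draw]
  FD 13.5: (27.047,95.907) -> (23.553,108.947) [heading=105, draw]
  -- iteration 5/6 --
  LT 15: heading 105 -> 120
  FD 3.1: (23.553,108.947) -> (22.003,111.632) [heading=120, draw]
  FD 9.9: (22.003,111.632) -> (17.053,120.205) [heading=120, draw]
  FD 13.5: (17.053,120.205) -> (10.303,131.897) [heading=120, draw]
  -- iteration 6/6 --
  LT 15: heading 120 -> 135
  FD 3.1: (10.303,131.897) -> (8.111,134.089) [heading=135, draw]
  FD 9.9: (8.111,134.089) -> (1.111,141.089) [heading=135, draw]
  FD 13.5: (1.111,141.089) -> (-8.435,150.635) [heading=135, draw]
]
LT 15: heading 135 -> 150
LT 15: heading 150 -> 165
LT 108: heading 165 -> 273
Final: pos=(-8.435,150.635), heading=273, 19 segment(s) drawn

Segment lengths:
  seg 1: (5,3) -> (10.303,8.303), length = 7.5
  seg 2: (10.303,8.303) -> (11.853,10.988), length = 3.1
  seg 3: (11.853,10.988) -> (16.803,19.562), length = 9.9
  seg 4: (16.803,19.562) -> (23.553,31.253), length = 13.5
  seg 5: (23.553,31.253) -> (24.356,34.247), length = 3.1
  seg 6: (24.356,34.247) -> (26.918,43.81), length = 9.9
  seg 7: (26.918,43.81) -> (30.412,56.85), length = 13.5
  seg 8: (30.412,56.85) -> (30.412,59.95), length = 3.1
  seg 9: (30.412,59.95) -> (30.412,69.85), length = 9.9
  seg 10: (30.412,69.85) -> (30.412,83.35), length = 13.5
  seg 11: (30.412,83.35) -> (29.61,86.344), length = 3.1
  seg 12: (29.61,86.344) -> (27.047,95.907), length = 9.9
  seg 13: (27.047,95.907) -> (23.553,108.947), length = 13.5
  seg 14: (23.553,108.947) -> (22.003,111.632), length = 3.1
  seg 15: (22.003,111.632) -> (17.053,120.205), length = 9.9
  seg 16: (17.053,120.205) -> (10.303,131.897), length = 13.5
  seg 17: (10.303,131.897) -> (8.111,134.089), length = 3.1
  seg 18: (8.111,134.089) -> (1.111,141.089), length = 9.9
  seg 19: (1.111,141.089) -> (-8.435,150.635), length = 13.5
Total = 166.5

Answer: 166.5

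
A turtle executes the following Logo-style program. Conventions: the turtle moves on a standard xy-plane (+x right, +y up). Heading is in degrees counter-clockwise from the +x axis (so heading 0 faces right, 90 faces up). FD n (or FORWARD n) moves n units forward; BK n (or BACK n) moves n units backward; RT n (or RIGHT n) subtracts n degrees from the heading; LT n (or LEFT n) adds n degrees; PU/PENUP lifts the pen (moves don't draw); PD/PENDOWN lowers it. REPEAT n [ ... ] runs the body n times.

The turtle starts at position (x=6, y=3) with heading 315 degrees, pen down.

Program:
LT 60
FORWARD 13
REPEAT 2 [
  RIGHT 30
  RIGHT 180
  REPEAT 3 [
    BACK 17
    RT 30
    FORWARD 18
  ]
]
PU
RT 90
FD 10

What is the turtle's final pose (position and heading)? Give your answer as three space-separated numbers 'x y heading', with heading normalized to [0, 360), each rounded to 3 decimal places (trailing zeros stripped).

Executing turtle program step by step:
Start: pos=(6,3), heading=315, pen down
LT 60: heading 315 -> 15
FD 13: (6,3) -> (18.557,6.365) [heading=15, draw]
REPEAT 2 [
  -- iteration 1/2 --
  RT 30: heading 15 -> 345
  RT 180: heading 345 -> 165
  REPEAT 3 [
    -- iteration 1/3 --
    BK 17: (18.557,6.365) -> (34.978,1.965) [heading=165, draw]
    RT 30: heading 165 -> 135
    FD 18: (34.978,1.965) -> (22.25,14.693) [heading=135, draw]
    -- iteration 2/3 --
    BK 17: (22.25,14.693) -> (34.271,2.672) [heading=135, draw]
    RT 30: heading 135 -> 105
    FD 18: (34.271,2.672) -> (29.612,20.058) [heading=105, draw]
    -- iteration 3/3 --
    BK 17: (29.612,20.058) -> (34.012,3.638) [heading=105, draw]
    RT 30: heading 105 -> 75
    FD 18: (34.012,3.638) -> (38.671,21.024) [heading=75, draw]
  ]
  -- iteration 2/2 --
  RT 30: heading 75 -> 45
  RT 180: heading 45 -> 225
  REPEAT 3 [
    -- iteration 1/3 --
    BK 17: (38.671,21.024) -> (50.691,33.045) [heading=225, draw]
    RT 30: heading 225 -> 195
    FD 18: (50.691,33.045) -> (33.305,28.386) [heading=195, draw]
    -- iteration 2/3 --
    BK 17: (33.305,28.386) -> (49.725,32.786) [heading=195, draw]
    RT 30: heading 195 -> 165
    FD 18: (49.725,32.786) -> (32.339,37.445) [heading=165, draw]
    -- iteration 3/3 --
    BK 17: (32.339,37.445) -> (48.76,33.045) [heading=165, draw]
    RT 30: heading 165 -> 135
    FD 18: (48.76,33.045) -> (36.032,45.773) [heading=135, draw]
  ]
]
PU: pen up
RT 90: heading 135 -> 45
FD 10: (36.032,45.773) -> (43.103,52.844) [heading=45, move]
Final: pos=(43.103,52.844), heading=45, 13 segment(s) drawn

Answer: 43.103 52.844 45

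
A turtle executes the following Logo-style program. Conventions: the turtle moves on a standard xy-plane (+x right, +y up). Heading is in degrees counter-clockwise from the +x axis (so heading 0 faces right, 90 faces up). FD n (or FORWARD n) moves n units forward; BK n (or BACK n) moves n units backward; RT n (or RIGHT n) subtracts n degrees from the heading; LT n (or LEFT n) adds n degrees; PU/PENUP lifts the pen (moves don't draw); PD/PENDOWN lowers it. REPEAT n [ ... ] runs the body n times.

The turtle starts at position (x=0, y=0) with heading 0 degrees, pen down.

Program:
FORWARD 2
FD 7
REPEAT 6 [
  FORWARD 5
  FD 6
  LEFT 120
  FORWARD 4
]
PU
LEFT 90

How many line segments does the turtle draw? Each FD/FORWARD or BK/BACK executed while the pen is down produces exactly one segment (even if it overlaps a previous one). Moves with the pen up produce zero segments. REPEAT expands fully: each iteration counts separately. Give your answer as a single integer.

Executing turtle program step by step:
Start: pos=(0,0), heading=0, pen down
FD 2: (0,0) -> (2,0) [heading=0, draw]
FD 7: (2,0) -> (9,0) [heading=0, draw]
REPEAT 6 [
  -- iteration 1/6 --
  FD 5: (9,0) -> (14,0) [heading=0, draw]
  FD 6: (14,0) -> (20,0) [heading=0, draw]
  LT 120: heading 0 -> 120
  FD 4: (20,0) -> (18,3.464) [heading=120, draw]
  -- iteration 2/6 --
  FD 5: (18,3.464) -> (15.5,7.794) [heading=120, draw]
  FD 6: (15.5,7.794) -> (12.5,12.99) [heading=120, draw]
  LT 120: heading 120 -> 240
  FD 4: (12.5,12.99) -> (10.5,9.526) [heading=240, draw]
  -- iteration 3/6 --
  FD 5: (10.5,9.526) -> (8,5.196) [heading=240, draw]
  FD 6: (8,5.196) -> (5,0) [heading=240, draw]
  LT 120: heading 240 -> 0
  FD 4: (5,0) -> (9,0) [heading=0, draw]
  -- iteration 4/6 --
  FD 5: (9,0) -> (14,0) [heading=0, draw]
  FD 6: (14,0) -> (20,0) [heading=0, draw]
  LT 120: heading 0 -> 120
  FD 4: (20,0) -> (18,3.464) [heading=120, draw]
  -- iteration 5/6 --
  FD 5: (18,3.464) -> (15.5,7.794) [heading=120, draw]
  FD 6: (15.5,7.794) -> (12.5,12.99) [heading=120, draw]
  LT 120: heading 120 -> 240
  FD 4: (12.5,12.99) -> (10.5,9.526) [heading=240, draw]
  -- iteration 6/6 --
  FD 5: (10.5,9.526) -> (8,5.196) [heading=240, draw]
  FD 6: (8,5.196) -> (5,0) [heading=240, draw]
  LT 120: heading 240 -> 0
  FD 4: (5,0) -> (9,0) [heading=0, draw]
]
PU: pen up
LT 90: heading 0 -> 90
Final: pos=(9,0), heading=90, 20 segment(s) drawn
Segments drawn: 20

Answer: 20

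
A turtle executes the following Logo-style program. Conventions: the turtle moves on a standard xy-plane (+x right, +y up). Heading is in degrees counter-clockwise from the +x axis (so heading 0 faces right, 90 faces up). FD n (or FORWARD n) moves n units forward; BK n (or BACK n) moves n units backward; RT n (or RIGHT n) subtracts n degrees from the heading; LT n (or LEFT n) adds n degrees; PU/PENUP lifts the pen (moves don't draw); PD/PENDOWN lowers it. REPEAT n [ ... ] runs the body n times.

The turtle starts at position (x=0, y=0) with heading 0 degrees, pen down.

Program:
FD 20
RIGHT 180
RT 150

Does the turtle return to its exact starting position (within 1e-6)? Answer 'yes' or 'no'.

Answer: no

Derivation:
Executing turtle program step by step:
Start: pos=(0,0), heading=0, pen down
FD 20: (0,0) -> (20,0) [heading=0, draw]
RT 180: heading 0 -> 180
RT 150: heading 180 -> 30
Final: pos=(20,0), heading=30, 1 segment(s) drawn

Start position: (0, 0)
Final position: (20, 0)
Distance = 20; >= 1e-6 -> NOT closed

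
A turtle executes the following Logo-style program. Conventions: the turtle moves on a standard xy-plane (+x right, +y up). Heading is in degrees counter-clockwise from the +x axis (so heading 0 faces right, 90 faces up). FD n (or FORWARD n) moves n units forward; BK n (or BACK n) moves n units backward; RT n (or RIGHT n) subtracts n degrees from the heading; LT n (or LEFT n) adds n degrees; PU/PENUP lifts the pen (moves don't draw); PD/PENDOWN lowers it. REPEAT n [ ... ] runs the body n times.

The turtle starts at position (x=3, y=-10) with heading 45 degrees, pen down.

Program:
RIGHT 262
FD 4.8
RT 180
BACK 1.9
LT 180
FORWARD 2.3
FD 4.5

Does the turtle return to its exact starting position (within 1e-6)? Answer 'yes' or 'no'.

Answer: no

Derivation:
Executing turtle program step by step:
Start: pos=(3,-10), heading=45, pen down
RT 262: heading 45 -> 143
FD 4.8: (3,-10) -> (-0.833,-7.111) [heading=143, draw]
RT 180: heading 143 -> 323
BK 1.9: (-0.833,-7.111) -> (-2.351,-5.968) [heading=323, draw]
LT 180: heading 323 -> 143
FD 2.3: (-2.351,-5.968) -> (-4.188,-4.584) [heading=143, draw]
FD 4.5: (-4.188,-4.584) -> (-7.782,-1.875) [heading=143, draw]
Final: pos=(-7.782,-1.875), heading=143, 4 segment(s) drawn

Start position: (3, -10)
Final position: (-7.782, -1.875)
Distance = 13.5; >= 1e-6 -> NOT closed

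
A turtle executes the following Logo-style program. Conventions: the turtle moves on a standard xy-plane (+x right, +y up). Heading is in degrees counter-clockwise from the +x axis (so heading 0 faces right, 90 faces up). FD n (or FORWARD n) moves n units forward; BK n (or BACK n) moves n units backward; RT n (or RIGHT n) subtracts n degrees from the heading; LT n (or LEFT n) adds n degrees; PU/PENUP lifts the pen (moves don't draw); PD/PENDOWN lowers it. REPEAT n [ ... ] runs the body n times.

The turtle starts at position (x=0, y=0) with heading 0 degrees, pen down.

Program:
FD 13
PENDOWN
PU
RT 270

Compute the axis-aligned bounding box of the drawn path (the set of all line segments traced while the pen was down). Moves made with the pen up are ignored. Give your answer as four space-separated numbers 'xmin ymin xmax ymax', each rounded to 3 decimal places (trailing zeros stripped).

Executing turtle program step by step:
Start: pos=(0,0), heading=0, pen down
FD 13: (0,0) -> (13,0) [heading=0, draw]
PD: pen down
PU: pen up
RT 270: heading 0 -> 90
Final: pos=(13,0), heading=90, 1 segment(s) drawn

Segment endpoints: x in {0, 13}, y in {0}
xmin=0, ymin=0, xmax=13, ymax=0

Answer: 0 0 13 0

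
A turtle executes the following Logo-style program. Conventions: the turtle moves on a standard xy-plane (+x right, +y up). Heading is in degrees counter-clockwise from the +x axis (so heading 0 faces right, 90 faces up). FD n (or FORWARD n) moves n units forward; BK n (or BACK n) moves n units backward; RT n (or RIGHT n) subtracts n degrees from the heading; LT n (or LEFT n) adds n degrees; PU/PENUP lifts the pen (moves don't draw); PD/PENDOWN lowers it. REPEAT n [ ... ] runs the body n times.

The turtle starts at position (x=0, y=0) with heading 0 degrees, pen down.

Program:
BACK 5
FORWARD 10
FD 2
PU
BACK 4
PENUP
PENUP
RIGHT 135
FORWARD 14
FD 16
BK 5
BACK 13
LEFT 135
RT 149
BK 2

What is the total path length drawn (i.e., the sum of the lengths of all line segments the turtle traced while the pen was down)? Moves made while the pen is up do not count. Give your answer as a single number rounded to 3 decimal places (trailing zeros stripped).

Executing turtle program step by step:
Start: pos=(0,0), heading=0, pen down
BK 5: (0,0) -> (-5,0) [heading=0, draw]
FD 10: (-5,0) -> (5,0) [heading=0, draw]
FD 2: (5,0) -> (7,0) [heading=0, draw]
PU: pen up
BK 4: (7,0) -> (3,0) [heading=0, move]
PU: pen up
PU: pen up
RT 135: heading 0 -> 225
FD 14: (3,0) -> (-6.899,-9.899) [heading=225, move]
FD 16: (-6.899,-9.899) -> (-18.213,-21.213) [heading=225, move]
BK 5: (-18.213,-21.213) -> (-14.678,-17.678) [heading=225, move]
BK 13: (-14.678,-17.678) -> (-5.485,-8.485) [heading=225, move]
LT 135: heading 225 -> 0
RT 149: heading 0 -> 211
BK 2: (-5.485,-8.485) -> (-3.771,-7.455) [heading=211, move]
Final: pos=(-3.771,-7.455), heading=211, 3 segment(s) drawn

Segment lengths:
  seg 1: (0,0) -> (-5,0), length = 5
  seg 2: (-5,0) -> (5,0), length = 10
  seg 3: (5,0) -> (7,0), length = 2
Total = 17

Answer: 17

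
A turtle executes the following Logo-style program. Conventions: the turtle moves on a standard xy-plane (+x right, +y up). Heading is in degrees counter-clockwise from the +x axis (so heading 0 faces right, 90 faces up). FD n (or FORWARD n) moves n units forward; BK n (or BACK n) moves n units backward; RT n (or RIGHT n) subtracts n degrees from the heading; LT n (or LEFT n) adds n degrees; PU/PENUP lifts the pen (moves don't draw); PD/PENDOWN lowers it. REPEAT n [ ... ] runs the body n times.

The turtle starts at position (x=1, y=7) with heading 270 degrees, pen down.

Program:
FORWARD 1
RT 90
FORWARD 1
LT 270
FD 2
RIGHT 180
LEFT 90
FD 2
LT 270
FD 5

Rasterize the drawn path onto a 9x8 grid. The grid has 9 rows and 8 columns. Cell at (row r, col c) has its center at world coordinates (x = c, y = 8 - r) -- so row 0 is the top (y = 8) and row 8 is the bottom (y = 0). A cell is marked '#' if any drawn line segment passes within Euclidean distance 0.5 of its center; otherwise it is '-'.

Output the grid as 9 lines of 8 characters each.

Answer: ###-----
###-----
###-----
--#-----
--#-----
--#-----
--------
--------
--------

Derivation:
Segment 0: (1,7) -> (1,6)
Segment 1: (1,6) -> (-0,6)
Segment 2: (-0,6) -> (0,8)
Segment 3: (0,8) -> (2,8)
Segment 4: (2,8) -> (2,3)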